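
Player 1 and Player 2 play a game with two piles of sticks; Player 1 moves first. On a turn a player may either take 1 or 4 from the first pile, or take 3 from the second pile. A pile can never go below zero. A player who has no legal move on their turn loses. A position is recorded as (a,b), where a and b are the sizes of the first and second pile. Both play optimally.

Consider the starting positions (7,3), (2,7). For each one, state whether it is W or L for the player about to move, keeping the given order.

(7,3): W, (2,7): L

Label each position W (a win for the player to move) or L (a loss). A position with no legal move is L; any other position is W exactly when some move reaches an L, and L when every move reaches a W.
No move ever increases a pile, so every position that can arise here has a ≤ 7 and b ≤ 7; it is enough to label the cells with 0 ≤ a ≤ 7 and 0 ≤ b ≤ 7.
Every move lowers a or b (never raises either), so fill the grid row by row in increasing a, and left to right within a row: each cell's successors are then already labelled.
      b=0  b=1  b=2  b=3  b=4  b=5  b=6  b=7
a=0:    L    L    L    W    W    W    L    L
a=1:    W    W    W    L    L    L    W    W
a=2:    L    L    L    W    W    W    L    L
a=3:    W    W    W    L    L    L    W    W
a=4:    W    W    W    W    W    W    W    W
a=5:    L    L    L    W    W    W    L    L
a=6:    W    W    W    L    L    L    W    W
a=7:    L    L    L    W    W    W    L    L
Cells with no legal move (terminal, hence L): (0,0), (0,1), (0,2).
The remaining L cells, each justified by listing all of its moves:
(0,6): L (sole option (0,3)(W) is W)
(0,7): L (sole option (0,4)(W) is W)
(1,3): L (options (0,3)(W), (1,0)(W) are all W)
(1,4): L (options (0,4)(W), (1,1)(W) are all W)
(1,5): L (options (0,5)(W), (1,2)(W) are all W)
(2,0): L (sole option (1,0)(W) is W)
(2,1): L (sole option (1,1)(W) is W)
(2,2): L (sole option (1,2)(W) is W)
(2,6): L (options (1,6)(W), (2,3)(W) are all W)
(2,7): L (options (1,7)(W), (2,4)(W) are all W)
(3,3): L (options (2,3)(W), (3,0)(W) are all W)
(3,4): L (options (2,4)(W), (3,1)(W) are all W)
(3,5): L (options (2,5)(W), (3,2)(W) are all W)
(5,0): L (options (4,0)(W), (1,0)(W) are all W)
(5,1): L (options (4,1)(W), (1,1)(W) are all W)
(5,2): L (options (4,2)(W), (1,2)(W) are all W)
(5,6): L (options (4,6)(W), (1,6)(W), (5,3)(W) are all W)
(5,7): L (options (4,7)(W), (1,7)(W), (5,4)(W) are all W)
(6,3): L (options (5,3)(W), (2,3)(W), (6,0)(W) are all W)
(6,4): L (options (5,4)(W), (2,4)(W), (6,1)(W) are all W)
(6,5): L (options (5,5)(W), (2,5)(W), (6,2)(W) are all W)
(7,0): L (options (6,0)(W), (3,0)(W) are all W)
(7,1): L (options (6,1)(W), (3,1)(W) are all W)
(7,2): L (options (6,2)(W), (3,2)(W) are all W)
(7,6): L (options (6,6)(W), (3,6)(W), (7,3)(W) are all W)
(7,7): L (options (6,7)(W), (3,7)(W), (7,4)(W) are all W)
Every other cell has at least one move into one of the L cells above, so it is W.
(7,3): the move to (6,3) reaches an L cell, so W
(2,7): one of the L cells justified above, so L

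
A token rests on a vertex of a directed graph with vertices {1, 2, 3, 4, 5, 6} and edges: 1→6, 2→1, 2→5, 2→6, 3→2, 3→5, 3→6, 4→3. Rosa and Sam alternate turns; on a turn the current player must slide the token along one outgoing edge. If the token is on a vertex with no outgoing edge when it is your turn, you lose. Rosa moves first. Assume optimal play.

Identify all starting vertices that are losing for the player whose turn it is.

4, 5, 6

Positions with no move are L. A position that does have a move is losing for the player to move precisely when every available move leads to a winning position for the opponent. Fill in the labels:
Every edge goes from a vertex to one that appears earlier in the order 6, 5, 1, 2, 3, 4, so processing vertices in that order labels each vertex after all of its successors.
6: no outgoing edge → L
5: no outgoing edge → L
1: can move to 6, which is L ⇒ W
2: can move to 5, which is L ⇒ W
3: can move to 5, which is L ⇒ W
4: the only move is to 3(W), a W ⇒ L
The losing starting vertices are exactly the entries labelled L in this table (3 of them).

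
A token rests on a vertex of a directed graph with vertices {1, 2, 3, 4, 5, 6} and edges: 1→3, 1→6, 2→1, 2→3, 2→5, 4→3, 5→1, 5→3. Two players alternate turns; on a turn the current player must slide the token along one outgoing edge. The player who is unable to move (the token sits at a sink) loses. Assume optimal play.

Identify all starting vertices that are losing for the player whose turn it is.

Compute win/loss labels from the base case upward. A position with no move is L. Any other position is W if it can reach an L in one move, else L.
Every edge goes from a vertex to one that appears earlier in the order 3, 6, 1, 5, 4, 2, so processing vertices in that order labels each vertex after all of its successors.
3: no outgoing edge → L
6: no outgoing edge → L
1: W (go to 6, an L position)
5: W (go to 3, an L position)
4: W (go to 3, an L position)
2: W (go to 3, an L position)
Reading off the rows marked L gives the requested list; there are 2 such vertices.

3, 6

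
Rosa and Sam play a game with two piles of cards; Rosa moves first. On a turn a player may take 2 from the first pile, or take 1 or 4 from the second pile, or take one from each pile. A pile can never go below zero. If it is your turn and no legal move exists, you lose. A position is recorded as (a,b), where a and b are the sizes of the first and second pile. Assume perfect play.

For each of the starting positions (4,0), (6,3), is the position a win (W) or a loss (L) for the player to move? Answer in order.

(4,0): L, (6,3): W

Label each position W (a win for the player to move) or L (a loss). A position with no legal move is L; any other position is W exactly when some move reaches an L, and L when every move reaches a W.
No move ever increases a pile, so every position that can arise here has a ≤ 6 and b ≤ 3; it is enough to label the cells with 0 ≤ a ≤ 6 and 0 ≤ b ≤ 3.
Every move lowers a or b (never raises either), so fill the grid row by row in increasing a, and left to right within a row: each cell's successors are then already labelled.
      b=0  b=1  b=2  b=3
a=0:    L    W    L    W
a=1:    L    W    L    W
a=2:    W    W    W    W
a=3:    W    L    W    L
a=4:    L    W    W    L
a=5:    L    W    L    W
a=6:    W    W    L    W
Cells with no legal move (terminal, hence L): (0,0), (1,0).
The remaining L cells, each justified by listing all of its moves:
(0,2): only reaches (0,1)(W), which is W → L
(1,2): only reaches (1,1)(W), (0,1)(W), all W → L
(3,1): only reaches (1,1)(W), (3,0)(W), (2,0)(W), all W → L
(3,3): only reaches (1,3)(W), (3,2)(W), (2,2)(W), all W → L
(4,0): only reaches (2,0)(W), which is W → L
(4,3): only reaches (2,3)(W), (4,2)(W), (3,2)(W), all W → L
(5,0): only reaches (3,0)(W), which is W → L
(5,2): only reaches (3,2)(W), (5,1)(W), (4,1)(W), all W → L
(6,2): only reaches (4,2)(W), (6,1)(W), (5,1)(W), all W → L
Every other cell has at least one move into one of the L cells above, so it is W.
(4,0): one of the L cells justified above, so L
(6,3): the move to (4,3) reaches an L cell, so W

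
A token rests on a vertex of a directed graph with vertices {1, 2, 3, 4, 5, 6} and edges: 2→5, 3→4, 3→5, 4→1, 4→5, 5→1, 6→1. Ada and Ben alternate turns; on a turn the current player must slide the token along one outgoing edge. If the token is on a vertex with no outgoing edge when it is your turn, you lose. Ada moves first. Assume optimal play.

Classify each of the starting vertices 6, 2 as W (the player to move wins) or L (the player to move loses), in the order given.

6: W, 2: L

Classify positions by backward induction: terminal positions (no move available) are L. From any other position, the mover wins iff some move reaches an L.
Every edge goes from a vertex to one that appears earlier in the order 1, 5, 4, 2, 3, 6, so processing vertices in that order labels each vertex after all of its successors.
1: no outgoing edge → L
5: →1(L), so W
4: →1(L), so W
2: →5(W) only, which is W, so L
3: →4(W), 5(W) — all W, so L
6: →1(L), so W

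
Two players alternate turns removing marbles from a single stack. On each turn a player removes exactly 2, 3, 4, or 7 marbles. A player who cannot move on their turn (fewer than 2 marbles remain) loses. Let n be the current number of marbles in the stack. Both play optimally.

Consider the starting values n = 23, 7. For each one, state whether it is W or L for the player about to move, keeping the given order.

23: L, 7: W

Work bottom-up. With no move the player to move loses. Otherwise the position is W if at least one move leads to an L position for the opponent, and L if every move leads to a W.
n=0: no move → L
n=1: no move → L
n=2: →0(L), so W
n=3: →1(L), so W
n=4: →1(L), so W
n=5: →1(L), so W
n=6: →4(W), 3(W), 2(W) — all W, so L
n=7: →0(L), so W
n=8: →6(L), so W
n=9: →6(L), so W
n=10: →6(L), so W
n=11: →9(W), 8(W), 7(W), 4(W) — all W, so L
n=12: →10(W), 9(W), 8(W), 5(W) — all W, so L
n=13: →11(L), so W
n=14: →12(L), so W
n=15: →12(L), so W
n=16: →12(L), so W
n=17: →15(W), 14(W), 13(W), 10(W) — all W, so L
n=18: →11(L), so W
n=19: →17(L), so W
n=20: →17(L), so W
n=21: →17(L), so W
n=22: →20(W), 19(W), 18(W), 15(W) — all W, so L
n=23: →21(W), 20(W), 19(W), 16(W) — all W, so L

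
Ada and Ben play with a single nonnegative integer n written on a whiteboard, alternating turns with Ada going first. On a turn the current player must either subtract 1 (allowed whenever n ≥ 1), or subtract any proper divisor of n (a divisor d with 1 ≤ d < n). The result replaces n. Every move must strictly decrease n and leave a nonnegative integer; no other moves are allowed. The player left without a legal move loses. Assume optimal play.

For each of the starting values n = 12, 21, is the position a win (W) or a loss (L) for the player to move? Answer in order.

12: W, 21: L

Positions with no move are L. A position that does have a move is losing for the player to move precisely when every available move leads to a winning position for the opponent. Fill in the labels:
n=0: no move → L
n=1: reaches L-position 0 → W
n=2: only reaches 1(W), which is W → L
n=3: reaches L-position 2 → W
n=4: reaches L-position 2 → W
n=5: only reaches 4(W), which is W → L
n=6: reaches L-position 5 → W
n=7: only reaches 6(W), which is W → L
n=8: reaches L-position 7 → W
n=9: only reaches 6(W), 8(W), all W → L
n=10: reaches L-position 5 → W
n=11: only reaches 10(W), which is W → L
n=12: reaches L-position 9 → W
n=13: only reaches 12(W), which is W → L
n=14: reaches L-position 7 → W
n=15: only reaches 10(W), 12(W), 14(W), all W → L
n=16: reaches L-position 15 → W
n=17: only reaches 16(W), which is W → L
n=18: reaches L-position 9 → W
n=19: only reaches 18(W), which is W → L
n=20: reaches L-position 15 → W
n=21: only reaches 14(W), 18(W), 20(W), all W → L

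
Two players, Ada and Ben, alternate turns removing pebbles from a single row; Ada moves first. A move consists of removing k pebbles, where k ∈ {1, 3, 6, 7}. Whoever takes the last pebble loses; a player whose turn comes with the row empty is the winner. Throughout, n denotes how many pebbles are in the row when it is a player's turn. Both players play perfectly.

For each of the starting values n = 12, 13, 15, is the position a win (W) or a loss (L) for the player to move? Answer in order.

Build the W/L table. Terminal = W. A non-terminal position is W if it has a move to some L; otherwise it is L.
n=0: no move; the opponent has just taken the last pebble and therefore loses → W
n=1: only reaches 0(W), which is W → L
n=2: reaches L-position 1 → W
n=3: only reaches 2(W), 0(W), all W → L
n=4: reaches L-position 3 → W
n=5: only reaches 4(W), 2(W), all W → L
n=6: reaches L-position 5 → W
n=7: reaches L-position 1 → W
n=8: reaches L-position 5 → W
n=9: reaches L-position 3 → W
n=10: reaches L-position 3 → W
n=11: reaches L-position 5 → W
n=12: reaches L-position 5 → W
n=13: only reaches 12(W), 10(W), 7(W), 6(W), all W → L
n=14: reaches L-position 13 → W
n=15: only reaches 14(W), 12(W), 9(W), 8(W), all W → L

12: W, 13: L, 15: L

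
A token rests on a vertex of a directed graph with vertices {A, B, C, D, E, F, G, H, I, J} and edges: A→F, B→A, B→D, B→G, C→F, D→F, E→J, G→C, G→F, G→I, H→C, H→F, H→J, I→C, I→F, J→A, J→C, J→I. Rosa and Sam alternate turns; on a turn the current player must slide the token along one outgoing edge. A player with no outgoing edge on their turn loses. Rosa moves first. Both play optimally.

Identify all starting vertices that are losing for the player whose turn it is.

B, F, J

Positions with no move are L. A position that does have a move is losing for the player to move precisely when every available move leads to a winning position for the opponent. Fill in the labels:
Every edge goes from a vertex to one that appears earlier in the order F, C, A, I, J, G, H, E, D, B, so processing vertices in that order labels each vertex after all of its successors.
F: no outgoing edge → L
C: can move to F, which is L ⇒ W
A: can move to F, which is L ⇒ W
I: can move to F, which is L ⇒ W
J: moves to I(W), A(W), C(W); every one is W ⇒ L
G: can move to F, which is L ⇒ W
H: can move to J, which is L ⇒ W
E: can move to J, which is L ⇒ W
D: can move to F, which is L ⇒ W
B: moves to D(W), G(W), A(W); every one is W ⇒ L
Reading off the rows marked L gives the requested list; there are 3 such vertices.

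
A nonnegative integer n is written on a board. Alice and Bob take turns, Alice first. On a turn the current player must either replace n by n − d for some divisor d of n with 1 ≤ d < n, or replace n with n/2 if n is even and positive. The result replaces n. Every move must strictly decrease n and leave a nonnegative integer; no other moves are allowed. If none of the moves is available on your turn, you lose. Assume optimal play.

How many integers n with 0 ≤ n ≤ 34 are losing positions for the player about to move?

18

Work bottom-up. With no move the player to move loses. Otherwise the position is W if at least one move leads to an L position for the opponent, and L if every move leads to a W.
n=0: no move → L
n=1: no move → L
n=2: reaches L-position 1 → W
n=3: only reaches 2(W), which is W → L
n=4: reaches L-position 3 → W
n=5: only reaches 4(W), which is W → L
n=6: reaches L-position 3 → W
n=7: only reaches 6(W), which is W → L
n=8: reaches L-position 7 → W
n=9: only reaches 6(W), 8(W), all W → L
n=10: reaches L-position 5 → W
n=11: only reaches 10(W), which is W → L
n=12: reaches L-position 9 → W
n=13: only reaches 12(W), which is W → L
n=14: reaches L-position 7 → W
n=15: only reaches 10(W), 12(W), 14(W), all W → L
n=16: reaches L-position 15 → W
n=17: only reaches 16(W), which is W → L
n=18: reaches L-position 9 → W
n=19: only reaches 18(W), which is W → L
n=20: reaches L-position 15 → W
n=21: only reaches 14(W), 18(W), 20(W), all W → L
n=22: reaches L-position 11 → W
n=23: only reaches 22(W), which is W → L
n=24: reaches L-position 21 → W
n=25: only reaches 20(W), 24(W), all W → L
n=26: reaches L-position 13 → W
n=27: only reaches 18(W), 24(W), 26(W), all W → L
n=28: reaches L-position 21 → W
n=29: only reaches 28(W), which is W → L
n=30: reaches L-position 15 → W
n=31: only reaches 30(W), which is W → L
n=32: reaches L-position 31 → W
n=33: only reaches 22(W), 30(W), 32(W), all W → L
n=34: reaches L-position 17 → W
L entries with 0 ≤ n ≤ 34: n = 0, 1, 3, 5, 7, 9, 11, 13, 15, 17, 19, 21, 23, 25, 27, 29, 31, 33; that makes 18.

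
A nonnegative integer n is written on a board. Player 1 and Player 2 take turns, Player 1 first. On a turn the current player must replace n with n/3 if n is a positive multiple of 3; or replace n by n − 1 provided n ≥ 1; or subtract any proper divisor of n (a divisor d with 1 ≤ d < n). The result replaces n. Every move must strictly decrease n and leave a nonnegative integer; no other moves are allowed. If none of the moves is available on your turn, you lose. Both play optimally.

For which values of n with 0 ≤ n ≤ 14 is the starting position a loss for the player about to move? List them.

Use the standard recursion: the mover loses at a terminal position; elsewhere, the mover wins exactly when some move hands the opponent an L position.
n=0: no move → L
n=1: can move to 0, which is L ⇒ W
n=2: the only move is to 1(W), a W ⇒ L
n=3: can move to 2, which is L ⇒ W
n=4: can move to 2, which is L ⇒ W
n=5: the only move is to 4(W), a W ⇒ L
n=6: can move to 2, which is L ⇒ W
n=7: the only move is to 6(W), a W ⇒ L
n=8: can move to 7, which is L ⇒ W
n=9: moves to 3(W), 6(W), 8(W); every one is W ⇒ L
n=10: can move to 5, which is L ⇒ W
n=11: the only move is to 10(W), a W ⇒ L
n=12: can move to 9, which is L ⇒ W
n=13: the only move is to 12(W), a W ⇒ L
n=14: can move to 7, which is L ⇒ W
The losing starting values of n are exactly the entries labelled L in this table (7 of them).

0, 2, 5, 7, 9, 11, 13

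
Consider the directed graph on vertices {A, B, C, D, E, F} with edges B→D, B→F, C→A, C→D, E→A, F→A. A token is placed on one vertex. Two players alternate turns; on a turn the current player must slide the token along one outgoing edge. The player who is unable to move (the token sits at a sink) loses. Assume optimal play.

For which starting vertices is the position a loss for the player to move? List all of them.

Label each position W (a win for the player to move) or L (a loss). A position with no legal move is L; any other position is W exactly when some move reaches an L, and L when every move reaches a W.
Every edge goes from a vertex to one that appears earlier in the order D, A, E, F, C, B, so processing vertices in that order labels each vertex after all of its successors.
D: no outgoing edge → L
A: no outgoing edge → L
E: →A(L), so W
F: →A(L), so W
C: →A(L), so W
B: →D(L), so W
Reading off the rows marked L gives the requested list; there are 2 such vertices.

A, D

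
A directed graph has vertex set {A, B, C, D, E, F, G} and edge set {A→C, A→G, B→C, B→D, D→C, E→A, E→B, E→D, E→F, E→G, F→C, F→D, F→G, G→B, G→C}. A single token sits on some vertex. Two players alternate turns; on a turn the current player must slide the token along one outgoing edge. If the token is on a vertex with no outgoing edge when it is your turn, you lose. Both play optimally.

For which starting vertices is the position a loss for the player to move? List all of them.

Positions with no move are L. A position that does have a move is losing for the player to move precisely when every available move leads to a winning position for the opponent. Fill in the labels:
Every edge goes from a vertex to one that appears earlier in the order C, D, B, G, A, F, E, so processing vertices in that order labels each vertex after all of its successors.
C: no outgoing edge → L
D: W (go to C, an L position)
B: W (go to C, an L position)
G: W (go to C, an L position)
A: W (go to C, an L position)
F: W (go to C, an L position)
E: L (options F(W), A(W), G(W), B(W), D(W) are all W)
The losing starting vertices are exactly the entries labelled L in this table (2 of them).

C, E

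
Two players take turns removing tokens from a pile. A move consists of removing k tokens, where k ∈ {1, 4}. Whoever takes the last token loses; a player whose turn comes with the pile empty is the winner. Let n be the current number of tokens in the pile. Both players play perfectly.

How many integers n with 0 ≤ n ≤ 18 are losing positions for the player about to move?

8

Use the standard recursion: the mover wins at a terminal position; elsewhere, the mover wins exactly when some move hands the opponent an L position.
n=0: no move; the opponent has just taken the last token and therefore loses → W
n=1: L (sole option 0(W) is W)
n=2: W (go to 1, an L position)
n=3: L (sole option 2(W) is W)
n=4: W (go to 3, an L position)
n=5: W (go to 1, an L position)
n=6: L (options 5(W), 2(W) are all W)
n=7: W (go to 6, an L position)
n=8: L (options 7(W), 4(W) are all W)
n=9: W (go to 8, an L position)
n=10: W (go to 6, an L position)
n=11: L (options 10(W), 7(W) are all W)
n=12: W (go to 11, an L position)
n=13: L (options 12(W), 9(W) are all W)
n=14: W (go to 13, an L position)
n=15: W (go to 11, an L position)
n=16: L (options 15(W), 12(W) are all W)
n=17: W (go to 16, an L position)
n=18: L (options 17(W), 14(W) are all W)
L entries with 0 ≤ n ≤ 18: n = 1, 3, 6, 8, 11, 13, 16, 18; that makes 8.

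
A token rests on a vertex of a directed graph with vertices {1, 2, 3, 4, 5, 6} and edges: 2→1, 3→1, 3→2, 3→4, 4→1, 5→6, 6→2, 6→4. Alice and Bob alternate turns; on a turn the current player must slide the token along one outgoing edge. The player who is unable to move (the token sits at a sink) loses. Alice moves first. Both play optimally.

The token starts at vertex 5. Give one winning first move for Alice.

Positions with no move are L. A position that does have a move is losing for the player to move precisely when every available move leads to a winning position for the opponent. Fill in the labels:
Every edge goes from a vertex to one that appears earlier in the order 1, 2, 4, 3, 6, 5, so processing vertices in that order labels each vertex after all of its successors.
1: no outgoing edge → L
2: →1(L), so W
4: →1(L), so W
3: →1(L), so W
6: →4(W), 2(W) — all W, so L
5: →6(L), so W
From 5, the L positions reachable in one move are: 6.

Move to 6.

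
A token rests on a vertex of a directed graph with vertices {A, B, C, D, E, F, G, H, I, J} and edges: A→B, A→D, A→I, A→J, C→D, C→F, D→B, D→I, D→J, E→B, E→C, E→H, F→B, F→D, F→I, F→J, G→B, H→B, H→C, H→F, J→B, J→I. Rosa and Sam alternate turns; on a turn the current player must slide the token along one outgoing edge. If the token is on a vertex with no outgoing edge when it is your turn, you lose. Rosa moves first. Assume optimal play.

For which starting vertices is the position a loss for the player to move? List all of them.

B, C, I

Compute win/loss labels from the base case upward. A position with no move is L. Any other position is W if it can reach an L in one move, else L.
Every edge goes from a vertex to one that appears earlier in the order B, I, J, D, A, F, C, H, G, E, so processing vertices in that order labels each vertex after all of its successors.
B: no outgoing edge → L
I: no outgoing edge → L
J: W (go to I, an L position)
D: W (go to I, an L position)
A: W (go to I, an L position)
F: W (go to I, an L position)
C: L (options F(W), D(W) are all W)
H: W (go to C, an L position)
G: W (go to B, an L position)
E: W (go to C, an L position)
Reading off the rows marked L gives the requested list; there are 3 such vertices.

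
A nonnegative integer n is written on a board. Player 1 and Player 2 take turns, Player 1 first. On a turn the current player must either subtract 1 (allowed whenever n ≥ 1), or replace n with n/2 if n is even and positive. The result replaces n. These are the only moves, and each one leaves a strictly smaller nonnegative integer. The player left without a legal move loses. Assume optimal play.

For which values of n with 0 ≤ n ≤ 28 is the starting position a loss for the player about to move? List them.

Classify positions by backward induction: terminal positions (no move available) are L. From any other position, the mover wins iff some move reaches an L.
n=0: no move → L
n=1: can move to 0, which is L ⇒ W
n=2: the only move is to 1(W), a W ⇒ L
n=3: can move to 2, which is L ⇒ W
n=4: can move to 2, which is L ⇒ W
n=5: the only move is to 4(W), a W ⇒ L
n=6: can move to 5, which is L ⇒ W
n=7: the only move is to 6(W), a W ⇒ L
n=8: can move to 7, which is L ⇒ W
n=9: the only move is to 8(W), a W ⇒ L
n=10: can move to 5, which is L ⇒ W
n=11: the only move is to 10(W), a W ⇒ L
n=12: can move to 11, which is L ⇒ W
n=13: the only move is to 12(W), a W ⇒ L
n=14: can move to 7, which is L ⇒ W
n=15: the only move is to 14(W), a W ⇒ L
n=16: can move to 15, which is L ⇒ W
n=17: the only move is to 16(W), a W ⇒ L
n=18: can move to 9, which is L ⇒ W
n=19: the only move is to 18(W), a W ⇒ L
n=20: can move to 19, which is L ⇒ W
n=21: the only move is to 20(W), a W ⇒ L
n=22: can move to 11, which is L ⇒ W
n=23: the only move is to 22(W), a W ⇒ L
n=24: can move to 23, which is L ⇒ W
n=25: the only move is to 24(W), a W ⇒ L
n=26: can move to 13, which is L ⇒ W
n=27: the only move is to 26(W), a W ⇒ L
n=28: can move to 27, which is L ⇒ W
The losing starting values of n are exactly the entries labelled L in this table (14 of them).

0, 2, 5, 7, 9, 11, 13, 15, 17, 19, 21, 23, 25, 27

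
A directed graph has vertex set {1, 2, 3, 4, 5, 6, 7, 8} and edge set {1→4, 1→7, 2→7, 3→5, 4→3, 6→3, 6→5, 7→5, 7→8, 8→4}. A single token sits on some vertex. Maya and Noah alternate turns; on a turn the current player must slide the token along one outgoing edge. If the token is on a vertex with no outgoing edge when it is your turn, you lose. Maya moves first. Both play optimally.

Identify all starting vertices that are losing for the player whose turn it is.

Work bottom-up. With no move the player to move loses. Otherwise the position is W if at least one move leads to an L position for the opponent, and L if every move leads to a W.
Every edge goes from a vertex to one that appears earlier in the order 5, 3, 4, 8, 7, 1, 6, 2, so processing vertices in that order labels each vertex after all of its successors.
5: no outgoing edge → L
3: can move to 5, which is L ⇒ W
4: the only move is to 3(W), a W ⇒ L
8: can move to 4, which is L ⇒ W
7: can move to 5, which is L ⇒ W
1: can move to 4, which is L ⇒ W
6: can move to 5, which is L ⇒ W
2: the only move is to 7(W), a W ⇒ L
The losing starting vertices are exactly the entries labelled L in this table (3 of them).

2, 4, 5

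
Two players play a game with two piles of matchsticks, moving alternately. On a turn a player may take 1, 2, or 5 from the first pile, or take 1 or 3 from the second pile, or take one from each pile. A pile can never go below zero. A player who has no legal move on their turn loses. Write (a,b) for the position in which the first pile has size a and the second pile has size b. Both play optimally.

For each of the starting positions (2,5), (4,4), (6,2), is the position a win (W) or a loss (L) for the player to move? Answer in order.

(2,5): L, (4,4): L, (6,2): W

Build the W/L table. Terminal = L. A non-terminal position is W if it has a move to some L; otherwise it is L.
No move ever increases a pile, so every position that can arise here has a ≤ 6 and b ≤ 5; it is enough to label the cells with 0 ≤ a ≤ 6 and 0 ≤ b ≤ 5.
Every move lowers a or b (never raises either), so fill the grid row by row in increasing a, and left to right within a row: each cell's successors are then already labelled.
      b=0  b=1  b=2  b=3  b=4  b=5
a=0:    L    W    L    W    L    W
a=1:    W    W    W    W    W    W
a=2:    W    L    W    L    W    L
a=3:    L    W    W    W    W    W
a=4:    W    W    L    W    L    W
a=5:    W    L    W    W    W    W
a=6:    L    W    W    W    W    L
Cells with no legal move (terminal, hence L): (0,0).
The remaining L cells, each justified by listing all of its moves:
(0,2): L (sole option (0,1)(W) is W)
(0,4): L (options (0,3)(W), (0,1)(W) are all W)
(2,1): L (options (1,1)(W), (0,1)(W), (2,0)(W), (1,0)(W) are all W)
(2,3): L (options (1,3)(W), (0,3)(W), (2,2)(W), (2,0)(W), (1,2)(W) are all W)
(2,5): L (options (1,5)(W), (0,5)(W), (2,4)(W), (2,2)(W), (1,4)(W) are all W)
(3,0): L (options (2,0)(W), (1,0)(W) are all W)
(4,2): L (options (3,2)(W), (2,2)(W), (4,1)(W), (3,1)(W) are all W)
(4,4): L (options (3,4)(W), (2,4)(W), (4,3)(W), (4,1)(W), (3,3)(W) are all W)
(5,1): L (options (4,1)(W), (3,1)(W), (0,1)(W), (5,0)(W), (4,0)(W) are all W)
(6,0): L (options (5,0)(W), (4,0)(W), (1,0)(W) are all W)
(6,5): L (options (5,5)(W), (4,5)(W), (1,5)(W), (6,4)(W), (6,2)(W), (5,4)(W) are all W)
Every other cell has at least one move into one of the L cells above, so it is W.
(2,5): one of the L cells justified above, so L
(4,4): one of the L cells justified above, so L
(6,2): the move to (4,2) reaches an L cell, so W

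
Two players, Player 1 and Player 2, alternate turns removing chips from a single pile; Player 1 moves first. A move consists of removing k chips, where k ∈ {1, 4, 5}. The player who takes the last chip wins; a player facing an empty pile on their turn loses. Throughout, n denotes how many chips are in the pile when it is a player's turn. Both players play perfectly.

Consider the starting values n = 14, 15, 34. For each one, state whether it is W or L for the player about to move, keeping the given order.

14: W, 15: W, 34: L

Positions with no move are L. A position that does have a move is losing for the player to move precisely when every available move leads to a winning position for the opponent. Fill in the labels:
n=0: no move → L
n=1: can move to 0, which is L ⇒ W
n=2: the only move is to 1(W), a W ⇒ L
n=3: can move to 2, which is L ⇒ W
n=4: can move to 0, which is L ⇒ W
n=5: can move to 0, which is L ⇒ W
n=6: can move to 2, which is L ⇒ W
n=7: can move to 2, which is L ⇒ W
n=8: moves to 7(W), 4(W), 3(W); every one is W ⇒ L
n=9: can move to 8, which is L ⇒ W
n=10: moves to 9(W), 6(W), 5(W); every one is W ⇒ L
n=11: can move to 10, which is L ⇒ W
n=12: can move to 8, which is L ⇒ W
n=13: can move to 8, which is L ⇒ W
n=14: can move to 10, which is L ⇒ W
n=15: can move to 10, which is L ⇒ W
n=16: moves to 15(W), 12(W), 11(W); every one is W ⇒ L
n=17: can move to 16, which is L ⇒ W
n=18: moves to 17(W), 14(W), 13(W); every one is W ⇒ L
n=19: can move to 18, which is L ⇒ W
n=20: can move to 16, which is L ⇒ W
n=21: can move to 16, which is L ⇒ W
n=22: can move to 18, which is L ⇒ W
n=23: can move to 18, which is L ⇒ W
n=24: moves to 23(W), 20(W), 19(W); every one is W ⇒ L
n=25: can move to 24, which is L ⇒ W
n=26: moves to 25(W), 22(W), 21(W); every one is W ⇒ L
n=27: can move to 26, which is L ⇒ W
n=28: can move to 24, which is L ⇒ W
n=29: can move to 24, which is L ⇒ W
n=30: can move to 26, which is L ⇒ W
n=31: can move to 26, which is L ⇒ W
n=32: moves to 31(W), 28(W), 27(W); every one is W ⇒ L
n=33: can move to 32, which is L ⇒ W
n=34: moves to 33(W), 30(W), 29(W); every one is W ⇒ L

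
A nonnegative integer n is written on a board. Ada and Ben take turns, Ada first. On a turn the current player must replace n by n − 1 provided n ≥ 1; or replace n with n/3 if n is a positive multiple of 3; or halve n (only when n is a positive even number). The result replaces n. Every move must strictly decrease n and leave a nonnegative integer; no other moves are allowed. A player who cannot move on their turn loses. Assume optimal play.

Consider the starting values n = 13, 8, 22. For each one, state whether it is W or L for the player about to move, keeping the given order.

Label each position W (a win for the player to move) or L (a loss). A position with no legal move is L; any other position is W exactly when some move reaches an L, and L when every move reaches a W.
n=0: no move → L
n=1: →0(L), so W
n=2: →1(W) only, which is W, so L
n=3: →2(L), so W
n=4: →2(L), so W
n=5: →4(W) only, which is W, so L
n=6: →2(L), so W
n=7: →6(W) only, which is W, so L
n=8: →7(L), so W
n=9: →3(W), 8(W) — all W, so L
n=10: →5(L), so W
n=11: →10(W) only, which is W, so L
n=12: →11(L), so W
n=13: →12(W) only, which is W, so L
n=14: →7(L), so W
n=15: →5(L), so W
n=16: →8(W), 15(W) — all W, so L
n=17: →16(L), so W
n=18: →9(L), so W
n=19: →18(W) only, which is W, so L
n=20: →19(L), so W
n=21: →7(L), so W
n=22: →11(L), so W

13: L, 8: W, 22: W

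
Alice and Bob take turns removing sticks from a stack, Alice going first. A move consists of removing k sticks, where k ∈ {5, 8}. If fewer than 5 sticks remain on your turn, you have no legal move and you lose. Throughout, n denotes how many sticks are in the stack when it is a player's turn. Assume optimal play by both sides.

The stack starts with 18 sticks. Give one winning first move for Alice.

Remove 5, leaving 13.

Build the W/L table. Terminal = L. A non-terminal position is W if it has a move to some L; otherwise it is L.
n=0: no move → L
n=1: no move → L
n=2: no move → L
n=3: no move → L
n=4: no move → L
n=5: W (go to 0, an L position)
n=6: W (go to 1, an L position)
n=7: W (go to 2, an L position)
n=8: W (go to 3, an L position)
n=9: W (go to 4, an L position)
n=10: W (go to 2, an L position)
n=11: W (go to 3, an L position)
n=12: W (go to 4, an L position)
n=13: L (options 8(W), 5(W) are all W)
n=14: L (options 9(W), 6(W) are all W)
n=15: L (options 10(W), 7(W) are all W)
n=16: L (options 11(W), 8(W) are all W)
n=17: L (options 12(W), 9(W) are all W)
n=18: W (go to 13, an L position)
From 18, the L positions reachable in one move are: 13.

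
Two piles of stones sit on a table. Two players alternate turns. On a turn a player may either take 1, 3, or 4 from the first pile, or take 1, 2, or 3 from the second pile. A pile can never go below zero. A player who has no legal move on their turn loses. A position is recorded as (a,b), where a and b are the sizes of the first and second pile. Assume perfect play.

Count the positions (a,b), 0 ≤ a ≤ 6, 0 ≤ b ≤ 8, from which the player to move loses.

16

Positions with no move are L. A position that does have a move is losing for the player to move precisely when every available move leads to a winning position for the opponent. Fill in the labels:
Every move lowers a or b (never raises either), so fill the grid row by row in increasing a, and left to right within a row: each cell's successors are then already labelled.
      b=0  b=1  b=2  b=3  b=4  b=5  b=6  b=7  b=8
a=0:    L    W    W    W    L    W    W    W    L
a=1:    W    L    W    W    W    L    W    W    W
a=2:    L    W    W    W    L    W    W    W    L
a=3:    W    L    W    W    W    L    W    W    W
a=4:    W    W    L    W    W    W    L    W    W
a=5:    W    W    W    L    W    W    W    L    W
a=6:    W    W    L    W    W    W    L    W    W
Cells with no legal move (terminal, hence L): (0,0).
The remaining L cells, each justified by listing all of its moves:
(0,4): only reaches (0,3)(W), (0,2)(W), (0,1)(W), all W → L
(0,8): only reaches (0,7)(W), (0,6)(W), (0,5)(W), all W → L
(1,1): only reaches (0,1)(W), (1,0)(W), all W → L
(1,5): only reaches (0,5)(W), (1,4)(W), (1,3)(W), (1,2)(W), all W → L
(2,0): only reaches (1,0)(W), which is W → L
(2,4): only reaches (1,4)(W), (2,3)(W), (2,2)(W), (2,1)(W), all W → L
(2,8): only reaches (1,8)(W), (2,7)(W), (2,6)(W), (2,5)(W), all W → L
(3,1): only reaches (2,1)(W), (0,1)(W), (3,0)(W), all W → L
(3,5): only reaches (2,5)(W), (0,5)(W), (3,4)(W), (3,3)(W), (3,2)(W), all W → L
(4,2): only reaches (3,2)(W), (1,2)(W), (0,2)(W), (4,1)(W), (4,0)(W), all W → L
(4,6): only reaches (3,6)(W), (1,6)(W), (0,6)(W), (4,5)(W), (4,4)(W), (4,3)(W), all W → L
(5,3): only reaches (4,3)(W), (2,3)(W), (1,3)(W), (5,2)(W), (5,1)(W), (5,0)(W), all W → L
(5,7): only reaches (4,7)(W), (2,7)(W), (1,7)(W), (5,6)(W), (5,5)(W), (5,4)(W), all W → L
(6,2): only reaches (5,2)(W), (3,2)(W), (2,2)(W), (6,1)(W), (6,0)(W), all W → L
(6,6): only reaches (5,6)(W), (3,6)(W), (2,6)(W), (6,5)(W), (6,4)(W), (6,3)(W), all W → L
Every other cell has at least one move into one of the L cells above, so it is W.
L cells per row: a=0: 3, a=1: 2, a=2: 3, a=3: 2, a=4: 2, a=5: 2, a=6: 2; total 16.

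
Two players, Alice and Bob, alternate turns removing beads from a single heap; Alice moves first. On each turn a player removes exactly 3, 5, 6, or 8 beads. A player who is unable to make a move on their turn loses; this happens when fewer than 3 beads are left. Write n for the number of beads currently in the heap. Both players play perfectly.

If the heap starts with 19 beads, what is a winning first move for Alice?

Work bottom-up. With no move the player to move loses. Otherwise the position is W if at least one move leads to an L position for the opponent, and L if every move leads to a W.
n=0: no move → L
n=1: no move → L
n=2: no move → L
n=3: reaches L-position 0 → W
n=4: reaches L-position 1 → W
n=5: reaches L-position 2 → W
n=6: reaches L-position 1 → W
n=7: reaches L-position 2 → W
n=8: reaches L-position 2 → W
n=9: reaches L-position 1 → W
n=10: reaches L-position 2 → W
n=11: only reaches 8(W), 6(W), 5(W), 3(W), all W → L
n=12: only reaches 9(W), 7(W), 6(W), 4(W), all W → L
n=13: only reaches 10(W), 8(W), 7(W), 5(W), all W → L
n=14: reaches L-position 11 → W
n=15: reaches L-position 12 → W
n=16: reaches L-position 13 → W
n=17: reaches L-position 12 → W
n=18: reaches L-position 13 → W
n=19: reaches L-position 13 → W
From 19, the L positions reachable in one move are: 13, 11. Any move reaching one of these is winning.

Remove 6, leaving 13.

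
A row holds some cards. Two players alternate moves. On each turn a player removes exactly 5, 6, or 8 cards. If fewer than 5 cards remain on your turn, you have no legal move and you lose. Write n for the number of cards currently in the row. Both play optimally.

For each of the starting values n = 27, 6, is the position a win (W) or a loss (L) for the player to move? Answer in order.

Build the W/L table. Terminal = L. A non-terminal position is W if it has a move to some L; otherwise it is L.
n=0: no move → L
n=1: no move → L
n=2: no move → L
n=3: no move → L
n=4: no move → L
n=5: can move to 0, which is L ⇒ W
n=6: can move to 1, which is L ⇒ W
n=7: can move to 2, which is L ⇒ W
n=8: can move to 3, which is L ⇒ W
n=9: can move to 4, which is L ⇒ W
n=10: can move to 4, which is L ⇒ W
n=11: can move to 3, which is L ⇒ W
n=12: can move to 4, which is L ⇒ W
n=13: moves to 8(W), 7(W), 5(W); every one is W ⇒ L
n=14: moves to 9(W), 8(W), 6(W); every one is W ⇒ L
n=15: moves to 10(W), 9(W), 7(W); every one is W ⇒ L
n=16: moves to 11(W), 10(W), 8(W); every one is W ⇒ L
n=17: moves to 12(W), 11(W), 9(W); every one is W ⇒ L
n=18: can move to 13, which is L ⇒ W
n=19: can move to 14, which is L ⇒ W
n=20: can move to 15, which is L ⇒ W
n=21: can move to 16, which is L ⇒ W
n=22: can move to 17, which is L ⇒ W
n=23: can move to 17, which is L ⇒ W
n=24: can move to 16, which is L ⇒ W
n=25: can move to 17, which is L ⇒ W
n=26: moves to 21(W), 20(W), 18(W); every one is W ⇒ L
n=27: moves to 22(W), 21(W), 19(W); every one is W ⇒ L

27: L, 6: W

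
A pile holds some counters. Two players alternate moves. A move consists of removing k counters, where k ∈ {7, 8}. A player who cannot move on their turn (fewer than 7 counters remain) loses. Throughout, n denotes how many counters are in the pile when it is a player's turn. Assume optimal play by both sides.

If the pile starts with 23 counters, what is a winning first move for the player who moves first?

Remove 7, leaving 16.

Work bottom-up. With no move the player to move loses. Otherwise the position is W if at least one move leads to an L position for the opponent, and L if every move leads to a W.
n=0: no move → L
n=1: no move → L
n=2: no move → L
n=3: no move → L
n=4: no move → L
n=5: no move → L
n=6: no move → L
n=7: reaches L-position 0 → W
n=8: reaches L-position 1 → W
n=9: reaches L-position 2 → W
n=10: reaches L-position 3 → W
n=11: reaches L-position 4 → W
n=12: reaches L-position 5 → W
n=13: reaches L-position 6 → W
n=14: reaches L-position 6 → W
n=15: only reaches 8(W), 7(W), all W → L
n=16: only reaches 9(W), 8(W), all W → L
n=17: only reaches 10(W), 9(W), all W → L
n=18: only reaches 11(W), 10(W), all W → L
n=19: only reaches 12(W), 11(W), all W → L
n=20: only reaches 13(W), 12(W), all W → L
n=21: only reaches 14(W), 13(W), all W → L
n=22: reaches L-position 15 → W
n=23: reaches L-position 16 → W
From 23, the L positions reachable in one move are: 16, 15. Any move reaching one of these is winning.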